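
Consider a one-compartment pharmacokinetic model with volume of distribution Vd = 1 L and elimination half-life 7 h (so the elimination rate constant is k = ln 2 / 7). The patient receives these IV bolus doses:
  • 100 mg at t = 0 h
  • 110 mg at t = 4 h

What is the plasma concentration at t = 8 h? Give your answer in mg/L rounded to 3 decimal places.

k = ln 2 / 7 = 0.09902 per h
Dose 1 (100 mg at t=0 h): 100·exp(−0.09902·8) = 45.286 mg/L
Dose 2 (110 mg at t=4 h): 110·exp(−0.09902·4) = 74.025 mg/L
C(8) = 45.286 + 74.025 = 119.311 mg/L

119.311 mg/L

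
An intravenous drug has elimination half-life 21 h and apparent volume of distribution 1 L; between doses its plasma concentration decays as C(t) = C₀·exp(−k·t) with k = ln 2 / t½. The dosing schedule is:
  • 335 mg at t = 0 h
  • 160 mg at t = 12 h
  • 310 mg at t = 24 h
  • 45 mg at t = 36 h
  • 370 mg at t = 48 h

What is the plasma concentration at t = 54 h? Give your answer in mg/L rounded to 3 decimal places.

539.890 mg/L

k = ln 2 / 21 = 0.03301 per h
Dose 1 (335 mg at t=0 h): 335·exp(−0.03301·54) = 56.360 mg/L
Dose 2 (160 mg at t=12 h): 160·exp(−0.03301·42) = 40.000 mg/L
Dose 3 (310 mg at t=24 h): 310·exp(−0.03301·30) = 115.165 mg/L
Dose 4 (45 mg at t=36 h): 45·exp(−0.03301·18) = 24.842 mg/L
Dose 5 (370 mg at t=48 h): 370·exp(−0.03301·6) = 303.524 mg/L
C(54) = 56.360 + 40.000 + 115.165 + 24.842 + 303.524 = 539.890 mg/L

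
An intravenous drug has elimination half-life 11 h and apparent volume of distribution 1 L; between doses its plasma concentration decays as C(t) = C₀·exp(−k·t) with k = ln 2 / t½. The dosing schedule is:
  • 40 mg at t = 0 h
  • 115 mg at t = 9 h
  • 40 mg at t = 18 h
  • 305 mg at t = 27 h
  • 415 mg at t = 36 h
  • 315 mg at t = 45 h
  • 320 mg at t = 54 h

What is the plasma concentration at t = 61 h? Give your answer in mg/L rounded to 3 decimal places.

450.337 mg/L

k = ln 2 / 11 = 0.06301 per h
Dose 1 (40 mg at t=0 h): 40·exp(−0.06301·61) = 0.856 mg/L
Dose 2 (115 mg at t=9 h): 115·exp(−0.06301·52) = 4.342 mg/L
Dose 3 (40 mg at t=18 h): 40·exp(−0.06301·43) = 2.663 mg/L
Dose 4 (305 mg at t=27 h): 305·exp(−0.06301·34) = 35.797 mg/L
Dose 5 (415 mg at t=36 h): 415·exp(−0.06301·25) = 85.879 mg/L
Dose 6 (315 mg at t=45 h): 315·exp(−0.06301·16) = 114.934 mg/L
Dose 7 (320 mg at t=54 h): 320·exp(−0.06301·7) = 205.866 mg/L
C(61) = 0.856 + 4.342 + 2.663 + 35.797 + 85.879 + 114.934 + 205.866 = 450.337 mg/L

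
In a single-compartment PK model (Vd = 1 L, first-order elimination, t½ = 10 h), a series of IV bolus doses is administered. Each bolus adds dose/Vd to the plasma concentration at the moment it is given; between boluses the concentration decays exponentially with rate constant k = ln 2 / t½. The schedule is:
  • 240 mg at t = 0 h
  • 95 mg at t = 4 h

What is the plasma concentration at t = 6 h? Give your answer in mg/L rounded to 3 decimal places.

241.043 mg/L

k = ln 2 / 10 = 0.06931 per h
Dose 1 (240 mg at t=0 h): 240·exp(−0.06931·6) = 158.341 mg/L
Dose 2 (95 mg at t=4 h): 95·exp(−0.06931·2) = 82.702 mg/L
C(6) = 158.341 + 82.702 = 241.043 mg/L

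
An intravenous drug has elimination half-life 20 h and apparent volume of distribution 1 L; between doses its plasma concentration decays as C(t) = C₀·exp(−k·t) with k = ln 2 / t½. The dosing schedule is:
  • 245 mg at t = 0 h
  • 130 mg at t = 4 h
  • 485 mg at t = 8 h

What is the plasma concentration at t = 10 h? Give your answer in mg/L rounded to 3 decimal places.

731.355 mg/L

k = ln 2 / 20 = 0.03466 per h
Dose 1 (245 mg at t=0 h): 245·exp(−0.03466·10) = 173.241 mg/L
Dose 2 (130 mg at t=4 h): 130·exp(−0.03466·6) = 105.593 mg/L
Dose 3 (485 mg at t=8 h): 485·exp(−0.03466·2) = 452.521 mg/L
C(10) = 173.241 + 105.593 + 452.521 = 731.355 mg/L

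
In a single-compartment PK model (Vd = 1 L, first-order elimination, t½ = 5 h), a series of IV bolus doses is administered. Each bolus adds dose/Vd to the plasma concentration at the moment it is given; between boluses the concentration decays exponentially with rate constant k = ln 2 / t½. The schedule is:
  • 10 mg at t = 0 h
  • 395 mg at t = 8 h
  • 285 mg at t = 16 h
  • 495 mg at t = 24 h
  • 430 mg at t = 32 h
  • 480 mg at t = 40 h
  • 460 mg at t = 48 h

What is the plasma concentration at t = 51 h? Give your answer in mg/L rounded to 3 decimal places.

k = ln 2 / 5 = 0.13863 per h
Dose 1 (10 mg at t=0 h): 10·exp(−0.13863·51) = 0.009 mg/L
Dose 2 (395 mg at t=8 h): 395·exp(−0.13863·43) = 1.018 mg/L
Dose 3 (285 mg at t=16 h): 285·exp(−0.13863·35) = 2.227 mg/L
Dose 4 (495 mg at t=24 h): 495·exp(−0.13863·27) = 11.723 mg/L
Dose 5 (430 mg at t=32 h): 430·exp(−0.13863·19) = 30.871 mg/L
Dose 6 (480 mg at t=40 h): 480·exp(−0.13863·11) = 104.466 mg/L
Dose 7 (460 mg at t=48 h): 460·exp(−0.13863·3) = 303.487 mg/L
C(51) = 0.009 + 1.018 + 2.227 + 11.723 + 30.871 + 104.466 + 303.487 = 453.800 mg/L

453.800 mg/L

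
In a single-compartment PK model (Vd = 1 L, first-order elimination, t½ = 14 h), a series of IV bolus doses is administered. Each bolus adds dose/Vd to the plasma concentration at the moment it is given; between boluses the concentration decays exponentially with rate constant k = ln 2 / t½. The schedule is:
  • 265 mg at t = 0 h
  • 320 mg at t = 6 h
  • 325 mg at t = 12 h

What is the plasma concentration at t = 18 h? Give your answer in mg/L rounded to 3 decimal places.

k = ln 2 / 14 = 0.04951 per h
Dose 1 (265 mg at t=0 h): 265·exp(−0.04951·18) = 108.694 mg/L
Dose 2 (320 mg at t=6 h): 320·exp(−0.04951·12) = 176.654 mg/L
Dose 3 (325 mg at t=12 h): 325·exp(−0.04951·6) = 241.474 mg/L
C(18) = 108.694 + 176.654 + 241.474 = 526.823 mg/L

526.823 mg/L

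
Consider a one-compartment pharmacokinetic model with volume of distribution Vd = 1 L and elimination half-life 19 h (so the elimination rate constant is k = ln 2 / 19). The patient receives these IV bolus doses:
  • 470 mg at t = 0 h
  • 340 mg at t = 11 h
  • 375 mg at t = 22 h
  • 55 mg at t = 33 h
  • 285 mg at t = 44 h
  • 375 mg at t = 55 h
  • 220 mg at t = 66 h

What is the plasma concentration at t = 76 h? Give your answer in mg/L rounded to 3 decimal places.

540.614 mg/L

k = ln 2 / 19 = 0.03648 per h
Dose 1 (470 mg at t=0 h): 470·exp(−0.03648·76) = 29.375 mg/L
Dose 2 (340 mg at t=11 h): 340·exp(−0.03648·65) = 31.742 mg/L
Dose 3 (375 mg at t=22 h): 375·exp(−0.03648·54) = 52.296 mg/L
Dose 4 (55 mg at t=33 h): 55·exp(−0.03648·43) = 11.457 mg/L
Dose 5 (285 mg at t=44 h): 285·exp(−0.03648·32) = 88.684 mg/L
Dose 6 (375 mg at t=55 h): 375·exp(−0.03648·21) = 174.307 mg/L
Dose 7 (220 mg at t=66 h): 220·exp(−0.03648·10) = 152.752 mg/L
C(76) = 29.375 + 31.742 + 52.296 + 11.457 + 88.684 + 174.307 + 152.752 = 540.614 mg/L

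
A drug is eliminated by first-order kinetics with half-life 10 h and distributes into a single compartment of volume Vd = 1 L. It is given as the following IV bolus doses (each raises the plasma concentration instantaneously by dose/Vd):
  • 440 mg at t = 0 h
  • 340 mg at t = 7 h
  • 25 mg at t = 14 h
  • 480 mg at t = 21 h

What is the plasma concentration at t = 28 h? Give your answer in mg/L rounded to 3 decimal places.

447.434 mg/L

k = ln 2 / 10 = 0.06931 per h
Dose 1 (440 mg at t=0 h): 440·exp(−0.06931·28) = 63.178 mg/L
Dose 2 (340 mg at t=7 h): 340·exp(−0.06931·21) = 79.308 mg/L
Dose 3 (25 mg at t=14 h): 25·exp(−0.06931·14) = 9.473 mg/L
Dose 4 (480 mg at t=21 h): 480·exp(−0.06931·7) = 295.475 mg/L
C(28) = 63.178 + 79.308 + 9.473 + 295.475 = 447.434 mg/L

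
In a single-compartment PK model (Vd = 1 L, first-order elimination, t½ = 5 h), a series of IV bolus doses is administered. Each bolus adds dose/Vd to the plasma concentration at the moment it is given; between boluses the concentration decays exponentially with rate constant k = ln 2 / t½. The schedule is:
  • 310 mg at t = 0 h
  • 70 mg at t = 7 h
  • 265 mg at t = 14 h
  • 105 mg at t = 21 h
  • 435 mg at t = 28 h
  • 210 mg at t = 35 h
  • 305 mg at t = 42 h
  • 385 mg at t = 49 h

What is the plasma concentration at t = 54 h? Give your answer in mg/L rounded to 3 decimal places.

k = ln 2 / 5 = 0.13863 per h
Dose 1 (310 mg at t=0 h): 310·exp(−0.13863·54) = 0.174 mg/L
Dose 2 (70 mg at t=7 h): 70·exp(−0.13863·47) = 0.104 mg/L
Dose 3 (265 mg at t=14 h): 265·exp(−0.13863·40) = 1.035 mg/L
Dose 4 (105 mg at t=21 h): 105·exp(−0.13863·33) = 1.082 mg/L
Dose 5 (435 mg at t=28 h): 435·exp(−0.13863·26) = 11.834 mg/L
Dose 6 (210 mg at t=35 h): 210·exp(−0.13863·19) = 15.077 mg/L
Dose 7 (305 mg at t=42 h): 305·exp(−0.13863·12) = 57.787 mg/L
Dose 8 (385 mg at t=49 h): 385·exp(−0.13863·5) = 192.500 mg/L
C(54) = 0.174 + 0.104 + 1.035 + 1.082 + 11.834 + 15.077 + 57.787 + 192.500 = 279.592 mg/L

279.592 mg/L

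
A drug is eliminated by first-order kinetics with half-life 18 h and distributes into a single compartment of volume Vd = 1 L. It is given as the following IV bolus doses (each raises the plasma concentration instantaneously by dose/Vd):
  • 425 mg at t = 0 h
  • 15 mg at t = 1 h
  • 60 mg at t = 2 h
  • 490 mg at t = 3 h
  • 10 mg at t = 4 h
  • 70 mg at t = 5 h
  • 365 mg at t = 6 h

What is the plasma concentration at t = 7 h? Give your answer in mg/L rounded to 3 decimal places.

1230.959 mg/L

k = ln 2 / 18 = 0.03851 per h
Dose 1 (425 mg at t=0 h): 425·exp(−0.03851·7) = 324.580 mg/L
Dose 2 (15 mg at t=1 h): 15·exp(−0.03851·6) = 11.906 mg/L
Dose 3 (60 mg at t=2 h): 60·exp(−0.03851·5) = 49.492 mg/L
Dose 4 (490 mg at t=3 h): 490·exp(−0.03851·4) = 420.050 mg/L
Dose 5 (10 mg at t=4 h): 10·exp(−0.03851·3) = 8.909 mg/L
Dose 6 (70 mg at t=5 h): 70·exp(−0.03851·2) = 64.811 mg/L
Dose 7 (365 mg at t=6 h): 365·exp(−0.03851·1) = 351.212 mg/L
C(7) = 324.580 + 11.906 + 49.492 + 420.050 + 8.909 + 64.811 + 351.212 = 1230.959 mg/L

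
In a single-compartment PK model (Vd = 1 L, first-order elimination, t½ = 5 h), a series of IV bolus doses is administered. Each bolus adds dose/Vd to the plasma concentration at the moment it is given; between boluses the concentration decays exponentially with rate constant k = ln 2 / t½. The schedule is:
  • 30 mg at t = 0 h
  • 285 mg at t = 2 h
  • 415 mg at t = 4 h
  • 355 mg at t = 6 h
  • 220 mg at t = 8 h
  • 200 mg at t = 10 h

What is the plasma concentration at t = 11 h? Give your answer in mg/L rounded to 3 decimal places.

k = ln 2 / 5 = 0.13863 per h
Dose 1 (30 mg at t=0 h): 30·exp(−0.13863·11) = 6.529 mg/L
Dose 2 (285 mg at t=2 h): 285·exp(−0.13863·9) = 81.845 mg/L
Dose 3 (415 mg at t=4 h): 415·exp(−0.13863·7) = 157.256 mg/L
Dose 4 (355 mg at t=6 h): 355·exp(−0.13863·5) = 177.500 mg/L
Dose 5 (220 mg at t=8 h): 220·exp(−0.13863·3) = 145.146 mg/L
Dose 6 (200 mg at t=10 h): 200·exp(−0.13863·1) = 174.110 mg/L
C(11) = 6.529 + 81.845 + 157.256 + 177.500 + 145.146 + 174.110 = 742.385 mg/L

742.385 mg/L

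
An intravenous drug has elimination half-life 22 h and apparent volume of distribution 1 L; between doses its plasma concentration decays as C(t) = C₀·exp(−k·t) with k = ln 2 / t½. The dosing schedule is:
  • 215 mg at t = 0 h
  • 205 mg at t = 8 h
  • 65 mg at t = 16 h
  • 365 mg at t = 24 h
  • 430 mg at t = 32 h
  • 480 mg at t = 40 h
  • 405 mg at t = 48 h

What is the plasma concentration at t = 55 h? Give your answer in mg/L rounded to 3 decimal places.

1073.494 mg/L

k = ln 2 / 22 = 0.03151 per h
Dose 1 (215 mg at t=0 h): 215·exp(−0.03151·55) = 38.007 mg/L
Dose 2 (205 mg at t=8 h): 205·exp(−0.03151·47) = 46.628 mg/L
Dose 3 (65 mg at t=16 h): 65·exp(−0.03151·39) = 19.023 mg/L
Dose 4 (365 mg at t=24 h): 365·exp(−0.03151·31) = 137.440 mg/L
Dose 5 (430 mg at t=32 h): 430·exp(−0.03151·23) = 208.332 mg/L
Dose 6 (480 mg at t=40 h): 480·exp(−0.03151·15) = 299.222 mg/L
Dose 7 (405 mg at t=48 h): 405·exp(−0.03151·7) = 324.842 mg/L
C(55) = 38.007 + 46.628 + 19.023 + 137.440 + 208.332 + 299.222 + 324.842 = 1073.494 mg/L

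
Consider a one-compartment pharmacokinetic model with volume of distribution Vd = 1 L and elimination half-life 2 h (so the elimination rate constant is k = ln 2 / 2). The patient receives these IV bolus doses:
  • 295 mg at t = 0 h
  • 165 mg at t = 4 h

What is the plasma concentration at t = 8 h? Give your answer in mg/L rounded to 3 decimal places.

59.688 mg/L

k = ln 2 / 2 = 0.34657 per h
Dose 1 (295 mg at t=0 h): 295·exp(−0.34657·8) = 18.438 mg/L
Dose 2 (165 mg at t=4 h): 165·exp(−0.34657·4) = 41.250 mg/L
C(8) = 18.438 + 41.250 = 59.688 mg/L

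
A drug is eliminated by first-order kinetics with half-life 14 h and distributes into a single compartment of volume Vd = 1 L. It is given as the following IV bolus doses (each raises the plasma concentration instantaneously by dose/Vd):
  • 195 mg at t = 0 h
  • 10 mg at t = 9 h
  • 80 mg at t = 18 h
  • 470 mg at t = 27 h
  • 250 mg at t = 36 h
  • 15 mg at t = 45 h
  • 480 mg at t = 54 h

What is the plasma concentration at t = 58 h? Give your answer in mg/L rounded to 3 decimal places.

610.005 mg/L

k = ln 2 / 14 = 0.04951 per h
Dose 1 (195 mg at t=0 h): 195·exp(−0.04951·58) = 11.039 mg/L
Dose 2 (10 mg at t=9 h): 10·exp(−0.04951·49) = 0.884 mg/L
Dose 3 (80 mg at t=18 h): 80·exp(−0.04951·40) = 11.041 mg/L
Dose 4 (470 mg at t=27 h): 470·exp(−0.04951·31) = 101.282 mg/L
Dose 5 (250 mg at t=36 h): 250·exp(−0.04951·22) = 84.119 mg/L
Dose 6 (15 mg at t=45 h): 15·exp(−0.04951·13) = 7.881 mg/L
Dose 7 (480 mg at t=54 h): 480·exp(−0.04951·4) = 393.761 mg/L
C(58) = 11.039 + 0.884 + 11.041 + 101.282 + 84.119 + 7.881 + 393.761 = 610.005 mg/L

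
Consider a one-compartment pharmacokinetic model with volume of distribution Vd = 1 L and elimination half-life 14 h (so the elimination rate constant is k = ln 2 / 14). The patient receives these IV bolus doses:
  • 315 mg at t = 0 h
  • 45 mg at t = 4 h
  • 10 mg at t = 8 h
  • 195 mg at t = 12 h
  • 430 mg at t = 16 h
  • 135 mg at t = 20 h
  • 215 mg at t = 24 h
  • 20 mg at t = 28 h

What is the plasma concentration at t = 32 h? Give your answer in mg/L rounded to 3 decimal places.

k = ln 2 / 14 = 0.04951 per h
Dose 1 (315 mg at t=0 h): 315·exp(−0.04951·32) = 64.601 mg/L
Dose 2 (45 mg at t=4 h): 45·exp(−0.04951·28) = 11.250 mg/L
Dose 3 (10 mg at t=8 h): 10·exp(−0.04951·24) = 3.048 mg/L
Dose 4 (195 mg at t=12 h): 195·exp(−0.04951·20) = 72.442 mg/L
Dose 5 (430 mg at t=16 h): 430·exp(−0.04951·16) = 194.731 mg/L
Dose 6 (135 mg at t=20 h): 135·exp(−0.04951·12) = 74.526 mg/L
Dose 7 (215 mg at t=24 h): 215·exp(−0.04951·8) = 144.684 mg/L
Dose 8 (20 mg at t=28 h): 20·exp(−0.04951·4) = 16.407 mg/L
C(32) = 64.601 + 11.250 + 3.048 + 72.442 + 194.731 + 74.526 + 144.684 + 16.407 = 581.689 mg/L

581.689 mg/L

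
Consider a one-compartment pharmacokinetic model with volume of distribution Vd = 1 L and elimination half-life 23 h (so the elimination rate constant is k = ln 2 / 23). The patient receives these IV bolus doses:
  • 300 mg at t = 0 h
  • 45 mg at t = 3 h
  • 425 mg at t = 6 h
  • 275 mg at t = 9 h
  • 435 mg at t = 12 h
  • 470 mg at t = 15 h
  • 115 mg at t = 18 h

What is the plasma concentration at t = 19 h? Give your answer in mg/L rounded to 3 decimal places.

1568.163 mg/L

k = ln 2 / 23 = 0.03014 per h
Dose 1 (300 mg at t=0 h): 300·exp(−0.03014·19) = 169.217 mg/L
Dose 2 (45 mg at t=3 h): 45·exp(−0.03014·16) = 27.784 mg/L
Dose 3 (425 mg at t=6 h): 425·exp(−0.03014·13) = 287.238 mg/L
Dose 4 (275 mg at t=9 h): 275·exp(−0.03014·10) = 203.446 mg/L
Dose 5 (435 mg at t=12 h): 435·exp(−0.03014·7) = 352.267 mg/L
Dose 6 (470 mg at t=15 h): 470·exp(−0.03014·4) = 416.625 mg/L
Dose 7 (115 mg at t=18 h): 115·exp(−0.03014·1) = 111.586 mg/L
C(19) = 169.217 + 27.784 + 287.238 + 203.446 + 352.267 + 416.625 + 111.586 = 1568.163 mg/L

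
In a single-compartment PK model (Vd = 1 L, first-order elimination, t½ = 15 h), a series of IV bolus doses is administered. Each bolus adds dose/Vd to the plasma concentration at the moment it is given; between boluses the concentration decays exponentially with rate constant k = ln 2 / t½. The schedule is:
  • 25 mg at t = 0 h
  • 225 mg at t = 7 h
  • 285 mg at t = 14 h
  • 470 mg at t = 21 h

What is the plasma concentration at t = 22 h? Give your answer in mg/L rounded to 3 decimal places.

k = ln 2 / 15 = 0.04621 per h
Dose 1 (25 mg at t=0 h): 25·exp(−0.04621·22) = 9.045 mg/L
Dose 2 (225 mg at t=7 h): 225·exp(−0.04621·15) = 112.500 mg/L
Dose 3 (285 mg at t=14 h): 285·exp(−0.04621·8) = 196.923 mg/L
Dose 4 (470 mg at t=21 h): 470·exp(−0.04621·1) = 448.776 mg/L
C(22) = 9.045 + 112.500 + 196.923 + 448.776 = 767.244 mg/L

767.244 mg/L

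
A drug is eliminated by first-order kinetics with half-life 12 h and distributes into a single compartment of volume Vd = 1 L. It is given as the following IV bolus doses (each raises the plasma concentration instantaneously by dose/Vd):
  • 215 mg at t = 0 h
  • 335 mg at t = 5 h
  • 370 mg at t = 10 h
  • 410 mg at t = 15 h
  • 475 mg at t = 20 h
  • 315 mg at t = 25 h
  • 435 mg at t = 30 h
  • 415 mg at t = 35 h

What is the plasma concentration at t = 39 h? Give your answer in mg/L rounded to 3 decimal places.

k = ln 2 / 12 = 0.05776 per h
Dose 1 (215 mg at t=0 h): 215·exp(−0.05776·39) = 22.599 mg/L
Dose 2 (335 mg at t=5 h): 335·exp(−0.05776·34) = 47.003 mg/L
Dose 3 (370 mg at t=10 h): 370·exp(−0.05776·29) = 69.297 mg/L
Dose 4 (410 mg at t=15 h): 410·exp(−0.05776·24) = 102.500 mg/L
Dose 5 (475 mg at t=20 h): 475·exp(−0.05776·19) = 158.512 mg/L
Dose 6 (315 mg at t=25 h): 315·exp(−0.05776·14) = 140.317 mg/L
Dose 7 (435 mg at t=30 h): 435·exp(−0.05776·9) = 258.653 mg/L
Dose 8 (415 mg at t=35 h): 415·exp(−0.05776·4) = 329.386 mg/L
C(39) = 22.599 + 47.003 + 69.297 + 102.500 + 158.512 + 140.317 + 258.653 + 329.386 = 1128.266 mg/L

1128.266 mg/L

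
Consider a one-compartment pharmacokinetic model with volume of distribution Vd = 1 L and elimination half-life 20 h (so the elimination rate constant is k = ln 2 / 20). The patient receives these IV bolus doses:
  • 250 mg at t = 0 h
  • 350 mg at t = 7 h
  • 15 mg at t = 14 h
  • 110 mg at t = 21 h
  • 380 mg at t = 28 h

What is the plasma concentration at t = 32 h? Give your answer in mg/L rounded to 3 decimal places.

k = ln 2 / 20 = 0.03466 per h
Dose 1 (250 mg at t=0 h): 250·exp(−0.03466·32) = 82.469 mg/L
Dose 2 (350 mg at t=7 h): 350·exp(−0.03466·25) = 147.157 mg/L
Dose 3 (15 mg at t=14 h): 15·exp(−0.03466·18) = 8.038 mg/L
Dose 4 (110 mg at t=21 h): 110·exp(−0.03466·11) = 75.132 mg/L
Dose 5 (380 mg at t=28 h): 380·exp(−0.03466·4) = 330.809 mg/L
C(32) = 82.469 + 147.157 + 8.038 + 75.132 + 330.809 = 643.606 mg/L

643.606 mg/L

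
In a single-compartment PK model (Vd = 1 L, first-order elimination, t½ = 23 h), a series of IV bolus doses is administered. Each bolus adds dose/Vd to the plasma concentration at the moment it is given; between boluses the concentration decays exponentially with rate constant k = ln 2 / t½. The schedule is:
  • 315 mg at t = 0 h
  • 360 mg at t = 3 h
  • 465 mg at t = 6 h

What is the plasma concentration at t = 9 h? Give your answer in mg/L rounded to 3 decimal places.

k = ln 2 / 23 = 0.03014 per h
Dose 1 (315 mg at t=0 h): 315·exp(−0.03014·9) = 240.169 mg/L
Dose 2 (360 mg at t=3 h): 360·exp(−0.03014·6) = 300.451 mg/L
Dose 3 (465 mg at t=6 h): 465·exp(−0.03014·3) = 424.804 mg/L
C(9) = 240.169 + 300.451 + 424.804 = 965.423 mg/L

965.423 mg/L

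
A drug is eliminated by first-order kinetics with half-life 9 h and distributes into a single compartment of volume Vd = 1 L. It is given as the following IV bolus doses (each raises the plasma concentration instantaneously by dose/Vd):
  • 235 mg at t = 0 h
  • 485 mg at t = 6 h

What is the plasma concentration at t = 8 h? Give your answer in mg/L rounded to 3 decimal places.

542.670 mg/L

k = ln 2 / 9 = 0.07702 per h
Dose 1 (235 mg at t=0 h): 235·exp(−0.07702·8) = 126.907 mg/L
Dose 2 (485 mg at t=6 h): 485·exp(−0.07702·2) = 415.763 mg/L
C(8) = 126.907 + 415.763 = 542.670 mg/L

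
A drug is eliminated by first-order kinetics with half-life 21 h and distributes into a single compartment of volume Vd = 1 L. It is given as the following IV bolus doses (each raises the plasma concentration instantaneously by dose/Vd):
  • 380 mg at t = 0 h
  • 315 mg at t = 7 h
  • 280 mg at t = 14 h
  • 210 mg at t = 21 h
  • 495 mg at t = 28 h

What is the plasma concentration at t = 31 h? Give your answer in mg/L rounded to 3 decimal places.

1038.294 mg/L

k = ln 2 / 21 = 0.03301 per h
Dose 1 (380 mg at t=0 h): 380·exp(−0.03301·31) = 136.586 mg/L
Dose 2 (315 mg at t=7 h): 315·exp(−0.03301·24) = 142.651 mg/L
Dose 3 (280 mg at t=14 h): 280·exp(−0.03301·17) = 159.760 mg/L
Dose 4 (210 mg at t=21 h): 210·exp(−0.03301·10) = 150.963 mg/L
Dose 5 (495 mg at t=28 h): 495·exp(−0.03301·3) = 448.333 mg/L
C(31) = 136.586 + 142.651 + 159.760 + 150.963 + 448.333 = 1038.294 mg/L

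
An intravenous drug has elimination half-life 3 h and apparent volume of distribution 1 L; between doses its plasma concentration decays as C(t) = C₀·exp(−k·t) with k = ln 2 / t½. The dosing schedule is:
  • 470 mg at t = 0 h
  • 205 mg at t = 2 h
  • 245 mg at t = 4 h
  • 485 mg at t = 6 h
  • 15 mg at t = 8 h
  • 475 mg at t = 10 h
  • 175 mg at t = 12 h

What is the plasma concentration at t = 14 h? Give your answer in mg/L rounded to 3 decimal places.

434.504 mg/L

k = ln 2 / 3 = 0.23105 per h
Dose 1 (470 mg at t=0 h): 470·exp(−0.23105·14) = 18.505 mg/L
Dose 2 (205 mg at t=2 h): 205·exp(−0.23105·12) = 12.812 mg/L
Dose 3 (245 mg at t=4 h): 245·exp(−0.23105·10) = 24.307 mg/L
Dose 4 (485 mg at t=6 h): 485·exp(−0.23105·8) = 76.383 mg/L
Dose 5 (15 mg at t=8 h): 15·exp(−0.23105·6) = 3.750 mg/L
Dose 6 (475 mg at t=10 h): 475·exp(−0.23105·4) = 188.504 mg/L
Dose 7 (175 mg at t=12 h): 175·exp(−0.23105·2) = 110.243 mg/L
C(14) = 18.505 + 12.812 + 24.307 + 76.383 + 3.750 + 188.504 + 110.243 = 434.504 mg/L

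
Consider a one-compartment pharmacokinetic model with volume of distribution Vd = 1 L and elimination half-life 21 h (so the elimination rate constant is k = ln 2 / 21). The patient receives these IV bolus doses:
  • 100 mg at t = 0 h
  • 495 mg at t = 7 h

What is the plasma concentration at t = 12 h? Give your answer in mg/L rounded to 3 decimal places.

486.988 mg/L

k = ln 2 / 21 = 0.03301 per h
Dose 1 (100 mg at t=0 h): 100·exp(−0.03301·12) = 67.295 mg/L
Dose 2 (495 mg at t=7 h): 495·exp(−0.03301·5) = 419.693 mg/L
C(12) = 67.295 + 419.693 = 486.988 mg/L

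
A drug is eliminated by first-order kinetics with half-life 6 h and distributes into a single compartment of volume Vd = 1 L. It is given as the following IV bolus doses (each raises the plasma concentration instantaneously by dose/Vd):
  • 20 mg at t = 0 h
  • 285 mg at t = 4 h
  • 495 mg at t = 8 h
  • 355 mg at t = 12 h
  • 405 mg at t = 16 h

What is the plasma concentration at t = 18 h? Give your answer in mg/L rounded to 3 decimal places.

k = ln 2 / 6 = 0.11552 per h
Dose 1 (20 mg at t=0 h): 20·exp(−0.11552·18) = 2.500 mg/L
Dose 2 (285 mg at t=4 h): 285·exp(−0.11552·14) = 56.551 mg/L
Dose 3 (495 mg at t=8 h): 495·exp(−0.11552·10) = 155.915 mg/L
Dose 4 (355 mg at t=12 h): 355·exp(−0.11552·6) = 177.500 mg/L
Dose 5 (405 mg at t=16 h): 405·exp(−0.11552·2) = 321.449 mg/L
C(18) = 2.500 + 56.551 + 155.915 + 177.500 + 321.449 = 713.915 mg/L

713.915 mg/L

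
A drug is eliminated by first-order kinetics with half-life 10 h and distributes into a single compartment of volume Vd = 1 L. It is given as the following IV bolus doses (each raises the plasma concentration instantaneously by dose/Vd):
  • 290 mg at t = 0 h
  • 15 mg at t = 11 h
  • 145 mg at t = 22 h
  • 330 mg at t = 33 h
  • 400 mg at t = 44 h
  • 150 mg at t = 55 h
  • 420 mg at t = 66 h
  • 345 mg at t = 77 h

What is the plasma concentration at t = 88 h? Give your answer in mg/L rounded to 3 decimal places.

k = ln 2 / 10 = 0.06931 per h
Dose 1 (290 mg at t=0 h): 290·exp(−0.06931·88) = 0.651 mg/L
Dose 2 (15 mg at t=11 h): 15·exp(−0.06931·77) = 0.072 mg/L
Dose 3 (145 mg at t=22 h): 145·exp(−0.06931·66) = 1.495 mg/L
Dose 4 (330 mg at t=33 h): 330·exp(−0.06931·55) = 7.292 mg/L
Dose 5 (400 mg at t=44 h): 400·exp(−0.06931·44) = 18.946 mg/L
Dose 6 (150 mg at t=55 h): 150·exp(−0.06931·33) = 15.230 mg/L
Dose 7 (420 mg at t=66 h): 420·exp(−0.06931·22) = 91.408 mg/L
Dose 8 (345 mg at t=77 h): 345·exp(−0.06931·11) = 160.948 mg/L
C(88) = 0.651 + 0.072 + 1.495 + 7.292 + 18.946 + 15.230 + 91.408 + 160.948 = 296.042 mg/L

296.042 mg/L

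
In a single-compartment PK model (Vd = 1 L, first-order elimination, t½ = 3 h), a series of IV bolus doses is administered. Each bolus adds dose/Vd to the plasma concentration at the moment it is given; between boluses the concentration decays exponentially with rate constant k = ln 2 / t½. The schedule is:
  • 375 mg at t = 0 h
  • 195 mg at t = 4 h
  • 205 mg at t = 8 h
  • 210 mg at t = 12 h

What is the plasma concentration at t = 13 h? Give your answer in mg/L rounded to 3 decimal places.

274.225 mg/L

k = ln 2 / 3 = 0.23105 per h
Dose 1 (375 mg at t=0 h): 375·exp(−0.23105·13) = 18.602 mg/L
Dose 2 (195 mg at t=4 h): 195·exp(−0.23105·9) = 24.375 mg/L
Dose 3 (205 mg at t=8 h): 205·exp(−0.23105·5) = 64.571 mg/L
Dose 4 (210 mg at t=12 h): 210·exp(−0.23105·1) = 166.677 mg/L
C(13) = 18.602 + 24.375 + 64.571 + 166.677 = 274.225 mg/L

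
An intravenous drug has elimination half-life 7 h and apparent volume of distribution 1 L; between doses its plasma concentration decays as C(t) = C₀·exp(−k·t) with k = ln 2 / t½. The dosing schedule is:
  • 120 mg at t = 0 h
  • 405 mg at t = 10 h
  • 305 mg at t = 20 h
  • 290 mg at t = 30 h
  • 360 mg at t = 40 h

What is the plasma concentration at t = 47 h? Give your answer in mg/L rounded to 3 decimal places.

k = ln 2 / 7 = 0.09902 per h
Dose 1 (120 mg at t=0 h): 120·exp(−0.09902·47) = 1.143 mg/L
Dose 2 (405 mg at t=10 h): 405·exp(−0.09902·37) = 10.382 mg/L
Dose 3 (305 mg at t=20 h): 305·exp(−0.09902·27) = 21.047 mg/L
Dose 4 (290 mg at t=30 h): 290·exp(−0.09902·17) = 53.867 mg/L
Dose 5 (360 mg at t=40 h): 360·exp(−0.09902·7) = 180.000 mg/L
C(47) = 1.143 + 10.382 + 21.047 + 53.867 + 180.000 = 266.439 mg/L

266.439 mg/L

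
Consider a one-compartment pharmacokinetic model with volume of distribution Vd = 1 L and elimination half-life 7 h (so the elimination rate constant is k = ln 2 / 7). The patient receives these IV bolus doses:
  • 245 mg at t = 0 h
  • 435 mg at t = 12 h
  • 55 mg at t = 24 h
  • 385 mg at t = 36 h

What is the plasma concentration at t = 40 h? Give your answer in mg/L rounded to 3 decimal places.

302.219 mg/L

k = ln 2 / 7 = 0.09902 per h
Dose 1 (245 mg at t=0 h): 245·exp(−0.09902·40) = 4.667 mg/L
Dose 2 (435 mg at t=12 h): 435·exp(−0.09902·28) = 27.188 mg/L
Dose 3 (55 mg at t=24 h): 55·exp(−0.09902·16) = 11.280 mg/L
Dose 4 (385 mg at t=36 h): 385·exp(−0.09902·4) = 259.086 mg/L
C(40) = 4.667 + 27.188 + 11.280 + 259.086 = 302.219 mg/L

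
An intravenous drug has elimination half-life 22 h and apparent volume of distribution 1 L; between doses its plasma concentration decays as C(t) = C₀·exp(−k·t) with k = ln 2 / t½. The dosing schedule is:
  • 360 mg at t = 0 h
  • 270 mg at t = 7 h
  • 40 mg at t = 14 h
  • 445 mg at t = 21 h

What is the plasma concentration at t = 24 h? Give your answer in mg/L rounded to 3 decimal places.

k = ln 2 / 22 = 0.03151 per h
Dose 1 (360 mg at t=0 h): 360·exp(−0.03151·24) = 169.008 mg/L
Dose 2 (270 mg at t=7 h): 270·exp(−0.03151·17) = 158.034 mg/L
Dose 3 (40 mg at t=14 h): 40·exp(−0.03151·10) = 29.190 mg/L
Dose 4 (445 mg at t=21 h): 445·exp(−0.03151·3) = 404.865 mg/L
C(24) = 169.008 + 158.034 + 29.190 + 404.865 = 761.096 mg/L

761.096 mg/L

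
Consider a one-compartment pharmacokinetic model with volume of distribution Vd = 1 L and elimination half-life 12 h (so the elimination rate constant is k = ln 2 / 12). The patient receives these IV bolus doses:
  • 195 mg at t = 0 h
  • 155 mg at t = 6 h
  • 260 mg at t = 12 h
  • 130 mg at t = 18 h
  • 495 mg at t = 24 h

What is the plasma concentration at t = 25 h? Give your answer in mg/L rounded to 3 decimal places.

774.425 mg/L

k = ln 2 / 12 = 0.05776 per h
Dose 1 (195 mg at t=0 h): 195·exp(−0.05776·25) = 46.014 mg/L
Dose 2 (155 mg at t=6 h): 155·exp(−0.05776·19) = 51.725 mg/L
Dose 3 (260 mg at t=12 h): 260·exp(−0.05776·13) = 122.704 mg/L
Dose 4 (130 mg at t=18 h): 130·exp(−0.05776·7) = 86.765 mg/L
Dose 5 (495 mg at t=24 h): 495·exp(−0.05776·1) = 467.218 mg/L
C(25) = 46.014 + 51.725 + 122.704 + 86.765 + 467.218 = 774.425 mg/L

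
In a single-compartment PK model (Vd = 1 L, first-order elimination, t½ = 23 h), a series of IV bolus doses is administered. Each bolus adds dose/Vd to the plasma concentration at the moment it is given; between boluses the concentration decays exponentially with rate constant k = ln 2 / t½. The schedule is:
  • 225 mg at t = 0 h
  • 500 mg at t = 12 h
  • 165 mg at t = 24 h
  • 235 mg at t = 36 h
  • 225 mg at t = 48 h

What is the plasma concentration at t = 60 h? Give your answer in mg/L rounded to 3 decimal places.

481.066 mg/L

k = ln 2 / 23 = 0.03014 per h
Dose 1 (225 mg at t=0 h): 225·exp(−0.03014·60) = 36.888 mg/L
Dose 2 (500 mg at t=12 h): 500·exp(−0.03014·48) = 117.688 mg/L
Dose 3 (165 mg at t=24 h): 165·exp(−0.03014·36) = 55.758 mg/L
Dose 4 (235 mg at t=36 h): 235·exp(−0.03014·24) = 114.012 mg/L
Dose 5 (225 mg at t=48 h): 225·exp(−0.03014·12) = 156.720 mg/L
C(60) = 36.888 + 117.688 + 55.758 + 114.012 + 156.720 = 481.066 mg/L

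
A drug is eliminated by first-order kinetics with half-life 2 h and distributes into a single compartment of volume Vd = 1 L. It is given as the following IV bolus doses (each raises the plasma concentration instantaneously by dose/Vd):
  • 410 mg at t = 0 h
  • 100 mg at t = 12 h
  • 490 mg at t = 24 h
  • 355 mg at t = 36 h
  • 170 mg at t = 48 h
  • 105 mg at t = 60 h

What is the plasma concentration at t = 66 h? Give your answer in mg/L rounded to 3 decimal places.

k = ln 2 / 2 = 0.34657 per h
Dose 1 (410 mg at t=0 h): 410·exp(−0.34657·66) = 0.000 mg/L
Dose 2 (100 mg at t=12 h): 100·exp(−0.34657·54) = 0.000 mg/L
Dose 3 (490 mg at t=24 h): 490·exp(−0.34657·42) = 0.000 mg/L
Dose 4 (355 mg at t=36 h): 355·exp(−0.34657·30) = 0.011 mg/L
Dose 5 (170 mg at t=48 h): 170·exp(−0.34657·18) = 0.332 mg/L
Dose 6 (105 mg at t=60 h): 105·exp(−0.34657·6) = 13.125 mg/L
C(66) = 0.000 + 0.000 + 0.000 + 0.011 + 0.332 + 13.125 = 13.468 mg/L

13.468 mg/L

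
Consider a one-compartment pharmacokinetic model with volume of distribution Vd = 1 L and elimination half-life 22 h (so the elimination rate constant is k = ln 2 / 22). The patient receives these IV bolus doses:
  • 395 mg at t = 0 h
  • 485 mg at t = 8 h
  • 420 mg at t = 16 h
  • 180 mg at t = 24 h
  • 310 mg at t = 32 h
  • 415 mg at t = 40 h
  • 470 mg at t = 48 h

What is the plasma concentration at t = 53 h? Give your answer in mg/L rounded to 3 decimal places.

k = ln 2 / 22 = 0.03151 per h
Dose 1 (395 mg at t=0 h): 395·exp(−0.03151·53) = 74.368 mg/L
Dose 2 (485 mg at t=8 h): 485·exp(−0.03151·45) = 117.489 mg/L
Dose 3 (420 mg at t=16 h): 420·exp(−0.03151·37) = 130.910 mg/L
Dose 4 (180 mg at t=24 h): 180·exp(−0.03151·29) = 72.187 mg/L
Dose 5 (310 mg at t=32 h): 310·exp(−0.03151·21) = 159.961 mg/L
Dose 6 (415 mg at t=40 h): 415·exp(−0.03151·13) = 275.529 mg/L
Dose 7 (470 mg at t=48 h): 470·exp(−0.03151·5) = 401.497 mg/L
C(53) = 74.368 + 117.489 + 130.910 + 72.187 + 159.961 + 275.529 + 401.497 = 1231.941 mg/L

1231.941 mg/L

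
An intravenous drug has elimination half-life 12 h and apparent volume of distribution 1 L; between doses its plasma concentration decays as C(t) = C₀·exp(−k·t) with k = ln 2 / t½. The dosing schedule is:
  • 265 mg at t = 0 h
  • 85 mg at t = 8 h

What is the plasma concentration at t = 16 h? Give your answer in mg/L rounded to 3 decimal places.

k = ln 2 / 12 = 0.05776 per h
Dose 1 (265 mg at t=0 h): 265·exp(−0.05776·16) = 105.165 mg/L
Dose 2 (85 mg at t=8 h): 85·exp(−0.05776·8) = 53.547 mg/L
C(16) = 105.165 + 53.547 = 158.712 mg/L

158.712 mg/L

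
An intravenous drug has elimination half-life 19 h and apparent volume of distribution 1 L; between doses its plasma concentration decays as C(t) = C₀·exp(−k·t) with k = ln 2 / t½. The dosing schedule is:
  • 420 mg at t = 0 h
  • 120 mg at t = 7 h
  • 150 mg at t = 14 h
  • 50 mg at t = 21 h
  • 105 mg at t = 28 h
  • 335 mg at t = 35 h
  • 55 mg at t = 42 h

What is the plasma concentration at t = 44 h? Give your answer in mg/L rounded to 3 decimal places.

538.231 mg/L

k = ln 2 / 19 = 0.03648 per h
Dose 1 (420 mg at t=0 h): 420·exp(−0.03648·44) = 84.358 mg/L
Dose 2 (120 mg at t=7 h): 120·exp(−0.03648·37) = 31.115 mg/L
Dose 3 (150 mg at t=14 h): 150·exp(−0.03648·30) = 50.209 mg/L
Dose 4 (50 mg at t=21 h): 50·exp(−0.03648·23) = 21.606 mg/L
Dose 5 (105 mg at t=28 h): 105·exp(−0.03648·16) = 58.572 mg/L
Dose 6 (335 mg at t=35 h): 335·exp(−0.03648·9) = 241.241 mg/L
Dose 7 (55 mg at t=42 h): 55·exp(−0.03648·2) = 51.130 mg/L
C(44) = 84.358 + 31.115 + 50.209 + 21.606 + 58.572 + 241.241 + 51.130 = 538.231 mg/L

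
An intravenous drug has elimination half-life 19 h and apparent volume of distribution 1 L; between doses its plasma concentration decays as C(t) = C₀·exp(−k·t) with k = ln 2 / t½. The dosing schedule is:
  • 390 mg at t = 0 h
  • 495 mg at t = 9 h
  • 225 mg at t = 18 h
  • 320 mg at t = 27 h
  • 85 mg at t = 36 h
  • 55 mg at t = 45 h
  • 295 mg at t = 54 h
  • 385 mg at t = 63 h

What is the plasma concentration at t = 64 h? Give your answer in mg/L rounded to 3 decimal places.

863.445 mg/L

k = ln 2 / 19 = 0.03648 per h
Dose 1 (390 mg at t=0 h): 390·exp(−0.03648·64) = 37.763 mg/L
Dose 2 (495 mg at t=9 h): 495·exp(−0.03648·55) = 66.558 mg/L
Dose 3 (225 mg at t=18 h): 225·exp(−0.03648·46) = 42.012 mg/L
Dose 4 (320 mg at t=27 h): 320·exp(−0.03648·37) = 82.972 mg/L
Dose 5 (85 mg at t=36 h): 85·exp(−0.03648·28) = 30.605 mg/L
Dose 6 (55 mg at t=45 h): 55·exp(−0.03648·19) = 27.500 mg/L
Dose 7 (295 mg at t=54 h): 295·exp(−0.03648·10) = 204.826 mg/L
Dose 8 (385 mg at t=63 h): 385·exp(−0.03648·1) = 371.208 mg/L
C(64) = 37.763 + 66.558 + 42.012 + 82.972 + 30.605 + 27.500 + 204.826 + 371.208 = 863.445 mg/L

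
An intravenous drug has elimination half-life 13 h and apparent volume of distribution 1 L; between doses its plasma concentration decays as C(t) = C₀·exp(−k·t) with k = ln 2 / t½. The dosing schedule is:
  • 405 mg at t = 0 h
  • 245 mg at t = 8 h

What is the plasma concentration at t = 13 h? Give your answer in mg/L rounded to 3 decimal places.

390.166 mg/L

k = ln 2 / 13 = 0.05332 per h
Dose 1 (405 mg at t=0 h): 405·exp(−0.05332·13) = 202.500 mg/L
Dose 2 (245 mg at t=8 h): 245·exp(−0.05332·5) = 187.666 mg/L
C(13) = 202.500 + 187.666 = 390.166 mg/L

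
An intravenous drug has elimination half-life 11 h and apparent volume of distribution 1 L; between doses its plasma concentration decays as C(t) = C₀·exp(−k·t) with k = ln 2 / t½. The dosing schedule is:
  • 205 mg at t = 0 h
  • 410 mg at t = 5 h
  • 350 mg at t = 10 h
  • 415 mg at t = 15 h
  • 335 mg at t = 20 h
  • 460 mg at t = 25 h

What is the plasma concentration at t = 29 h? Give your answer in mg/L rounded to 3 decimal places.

k = ln 2 / 11 = 0.06301 per h
Dose 1 (205 mg at t=0 h): 205·exp(−0.06301·29) = 32.971 mg/L
Dose 2 (410 mg at t=5 h): 410·exp(−0.06301·24) = 90.363 mg/L
Dose 3 (350 mg at t=10 h): 350·exp(−0.06301·19) = 105.708 mg/L
Dose 4 (415 mg at t=15 h): 415·exp(−0.06301·14) = 171.759 mg/L
Dose 5 (335 mg at t=20 h): 335·exp(−0.06301·9) = 189.997 mg/L
Dose 6 (460 mg at t=25 h): 460·exp(−0.06301·4) = 357.513 mg/L
C(29) = 32.971 + 90.363 + 105.708 + 171.759 + 189.997 + 357.513 = 948.311 mg/L

948.311 mg/L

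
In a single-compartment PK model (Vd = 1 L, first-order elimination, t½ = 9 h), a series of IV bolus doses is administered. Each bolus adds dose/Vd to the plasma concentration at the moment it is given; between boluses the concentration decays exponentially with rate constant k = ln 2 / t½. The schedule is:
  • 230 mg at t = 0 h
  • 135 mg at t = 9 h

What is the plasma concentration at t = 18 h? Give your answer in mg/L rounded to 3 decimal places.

k = ln 2 / 9 = 0.07702 per h
Dose 1 (230 mg at t=0 h): 230·exp(−0.07702·18) = 57.500 mg/L
Dose 2 (135 mg at t=9 h): 135·exp(−0.07702·9) = 67.500 mg/L
C(18) = 57.500 + 67.500 = 125.000 mg/L

125.000 mg/L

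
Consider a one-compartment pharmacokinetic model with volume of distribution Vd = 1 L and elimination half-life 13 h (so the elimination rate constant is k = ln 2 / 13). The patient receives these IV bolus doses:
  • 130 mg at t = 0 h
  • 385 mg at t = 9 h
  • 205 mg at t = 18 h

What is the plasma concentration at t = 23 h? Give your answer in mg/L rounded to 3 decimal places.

377.669 mg/L

k = ln 2 / 13 = 0.05332 per h
Dose 1 (130 mg at t=0 h): 130·exp(−0.05332·23) = 38.137 mg/L
Dose 2 (385 mg at t=9 h): 385·exp(−0.05332·14) = 182.505 mg/L
Dose 3 (205 mg at t=18 h): 205·exp(−0.05332·5) = 157.027 mg/L
C(23) = 38.137 + 182.505 + 157.027 = 377.669 mg/L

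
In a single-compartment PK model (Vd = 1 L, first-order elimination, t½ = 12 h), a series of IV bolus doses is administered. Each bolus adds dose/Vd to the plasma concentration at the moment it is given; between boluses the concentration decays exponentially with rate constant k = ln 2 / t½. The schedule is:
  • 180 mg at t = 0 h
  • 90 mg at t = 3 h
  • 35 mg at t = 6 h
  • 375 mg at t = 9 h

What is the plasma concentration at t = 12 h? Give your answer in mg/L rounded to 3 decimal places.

k = ln 2 / 12 = 0.05776 per h
Dose 1 (180 mg at t=0 h): 180·exp(−0.05776·12) = 90.000 mg/L
Dose 2 (90 mg at t=3 h): 90·exp(−0.05776·9) = 53.514 mg/L
Dose 3 (35 mg at t=6 h): 35·exp(−0.05776·6) = 24.749 mg/L
Dose 4 (375 mg at t=9 h): 375·exp(−0.05776·3) = 315.336 mg/L
C(12) = 90.000 + 53.514 + 24.749 + 315.336 = 483.599 mg/L

483.599 mg/L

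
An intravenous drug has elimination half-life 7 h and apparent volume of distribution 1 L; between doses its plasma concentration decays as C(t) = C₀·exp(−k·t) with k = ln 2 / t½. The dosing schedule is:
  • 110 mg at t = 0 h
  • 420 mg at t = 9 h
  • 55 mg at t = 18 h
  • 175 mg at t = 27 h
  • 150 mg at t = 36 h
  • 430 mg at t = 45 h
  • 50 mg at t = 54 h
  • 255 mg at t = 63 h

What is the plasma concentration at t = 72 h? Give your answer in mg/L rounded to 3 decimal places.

150.125 mg/L

k = ln 2 / 7 = 0.09902 per h
Dose 1 (110 mg at t=0 h): 110·exp(−0.09902·72) = 0.088 mg/L
Dose 2 (420 mg at t=9 h): 420·exp(−0.09902·63) = 0.820 mg/L
Dose 3 (55 mg at t=18 h): 55·exp(−0.09902·54) = 0.262 mg/L
Dose 4 (175 mg at t=27 h): 175·exp(−0.09902·45) = 2.032 mg/L
Dose 5 (150 mg at t=36 h): 150·exp(−0.09902·36) = 4.246 mg/L
Dose 6 (430 mg at t=45 h): 430·exp(−0.09902·27) = 29.672 mg/L
Dose 7 (50 mg at t=54 h): 50·exp(−0.09902·18) = 8.412 mg/L
Dose 8 (255 mg at t=63 h): 255·exp(−0.09902·9) = 104.593 mg/L
C(72) = 0.088 + 0.820 + 0.262 + 2.032 + 4.246 + 29.672 + 8.412 + 104.593 = 150.125 mg/L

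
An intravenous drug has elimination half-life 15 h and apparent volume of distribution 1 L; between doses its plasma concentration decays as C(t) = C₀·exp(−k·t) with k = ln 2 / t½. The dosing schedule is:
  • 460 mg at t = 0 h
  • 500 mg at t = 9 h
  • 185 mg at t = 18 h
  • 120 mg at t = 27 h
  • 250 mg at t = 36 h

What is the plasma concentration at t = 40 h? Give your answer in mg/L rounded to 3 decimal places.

532.356 mg/L

k = ln 2 / 15 = 0.04621 per h
Dose 1 (460 mg at t=0 h): 460·exp(−0.04621·40) = 72.445 mg/L
Dose 2 (500 mg at t=9 h): 500·exp(−0.04621·31) = 119.355 mg/L
Dose 3 (185 mg at t=18 h): 185·exp(−0.04621·22) = 66.936 mg/L
Dose 4 (120 mg at t=27 h): 120·exp(−0.04621·13) = 65.809 mg/L
Dose 5 (250 mg at t=36 h): 250·exp(−0.04621·4) = 207.809 mg/L
C(40) = 72.445 + 119.355 + 66.936 + 65.809 + 207.809 = 532.356 mg/L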